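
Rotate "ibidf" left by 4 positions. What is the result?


Input: "ibidf", rotate left by 4
First 4 characters: "ibid"
Remaining characters: "f"
Concatenate remaining + first: "f" + "ibid" = "fibid"

fibid


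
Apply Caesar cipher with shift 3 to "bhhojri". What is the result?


Caesar cipher: shift "bhhojri" by 3
  'b' (pos 1) + 3 = pos 4 = 'e'
  'h' (pos 7) + 3 = pos 10 = 'k'
  'h' (pos 7) + 3 = pos 10 = 'k'
  'o' (pos 14) + 3 = pos 17 = 'r'
  'j' (pos 9) + 3 = pos 12 = 'm'
  'r' (pos 17) + 3 = pos 20 = 'u'
  'i' (pos 8) + 3 = pos 11 = 'l'
Result: ekkrmul

ekkrmul


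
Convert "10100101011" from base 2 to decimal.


Input: "10100101011" in base 2
Positional expansion:
  Digit '1' (value 1) x 2^10 = 1024
  Digit '0' (value 0) x 2^9 = 0
  Digit '1' (value 1) x 2^8 = 256
  Digit '0' (value 0) x 2^7 = 0
  Digit '0' (value 0) x 2^6 = 0
  Digit '1' (value 1) x 2^5 = 32
  Digit '0' (value 0) x 2^4 = 0
  Digit '1' (value 1) x 2^3 = 8
  Digit '0' (value 0) x 2^2 = 0
  Digit '1' (value 1) x 2^1 = 2
  Digit '1' (value 1) x 2^0 = 1
Sum = 1323

1323


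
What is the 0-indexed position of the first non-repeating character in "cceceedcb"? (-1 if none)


Input: cceceedcb
Character frequencies:
  'b': 1
  'c': 4
  'd': 1
  'e': 3
Scanning left to right for freq == 1:
  Position 0 ('c'): freq=4, skip
  Position 1 ('c'): freq=4, skip
  Position 2 ('e'): freq=3, skip
  Position 3 ('c'): freq=4, skip
  Position 4 ('e'): freq=3, skip
  Position 5 ('e'): freq=3, skip
  Position 6 ('d'): unique! => answer = 6

6


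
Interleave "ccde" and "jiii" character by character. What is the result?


Interleaving "ccde" and "jiii":
  Position 0: 'c' from first, 'j' from second => "cj"
  Position 1: 'c' from first, 'i' from second => "ci"
  Position 2: 'd' from first, 'i' from second => "di"
  Position 3: 'e' from first, 'i' from second => "ei"
Result: cjcidiei

cjcidiei


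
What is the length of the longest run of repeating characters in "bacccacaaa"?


Input: "bacccacaaa"
Scanning for longest run:
  Position 1 ('a'): new char, reset run to 1
  Position 2 ('c'): new char, reset run to 1
  Position 3 ('c'): continues run of 'c', length=2
  Position 4 ('c'): continues run of 'c', length=3
  Position 5 ('a'): new char, reset run to 1
  Position 6 ('c'): new char, reset run to 1
  Position 7 ('a'): new char, reset run to 1
  Position 8 ('a'): continues run of 'a', length=2
  Position 9 ('a'): continues run of 'a', length=3
Longest run: 'c' with length 3

3


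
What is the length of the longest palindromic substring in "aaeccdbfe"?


Input: "aaeccdbfe"
Checking substrings for palindromes:
  [0:2] "aa" (len 2) => palindrome
  [3:5] "cc" (len 2) => palindrome
Longest palindromic substring: "aa" with length 2

2


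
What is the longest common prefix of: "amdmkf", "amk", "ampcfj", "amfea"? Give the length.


Words: amdmkf, amk, ampcfj, amfea
  Position 0: all 'a' => match
  Position 1: all 'm' => match
  Position 2: ('d', 'k', 'p', 'f') => mismatch, stop
LCP = "am" (length 2)

2


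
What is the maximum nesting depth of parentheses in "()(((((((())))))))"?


Input: "()(((((((())))))))"
Tracking depth:
  Position 0 '(': depth becomes 1
  Position 1 ')': depth becomes 0
  Position 2 '(': depth becomes 1
  Position 3 '(': depth becomes 2
  Position 4 '(': depth becomes 3
  Position 5 '(': depth becomes 4
  Position 6 '(': depth becomes 5
  Position 7 '(': depth becomes 6
  Position 8 '(': depth becomes 7
  Position 9 '(': depth becomes 8
  Position 10 ')': depth becomes 7
  Position 11 ')': depth becomes 6
  Position 12 ')': depth becomes 5
  Position 13 ')': depth becomes 4
  Position 14 ')': depth becomes 3
  Position 15 ')': depth becomes 2
  Position 16 ')': depth becomes 1
  Position 17 ')': depth becomes 0
Maximum depth reached: 8

8


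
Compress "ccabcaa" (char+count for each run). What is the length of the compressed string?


Input: ccabcaa
Runs:
  'c' x 2 => "c2"
  'a' x 1 => "a1"
  'b' x 1 => "b1"
  'c' x 1 => "c1"
  'a' x 2 => "a2"
Compressed: "c2a1b1c1a2"
Compressed length: 10

10


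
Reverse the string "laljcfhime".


Input: laljcfhime
Reading characters right to left:
  Position 9: 'e'
  Position 8: 'm'
  Position 7: 'i'
  Position 6: 'h'
  Position 5: 'f'
  Position 4: 'c'
  Position 3: 'j'
  Position 2: 'l'
  Position 1: 'a'
  Position 0: 'l'
Reversed: emihfcjlal

emihfcjlal


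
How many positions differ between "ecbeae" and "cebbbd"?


Comparing "ecbeae" and "cebbbd" position by position:
  Position 0: 'e' vs 'c' => DIFFER
  Position 1: 'c' vs 'e' => DIFFER
  Position 2: 'b' vs 'b' => same
  Position 3: 'e' vs 'b' => DIFFER
  Position 4: 'a' vs 'b' => DIFFER
  Position 5: 'e' vs 'd' => DIFFER
Positions that differ: 5

5


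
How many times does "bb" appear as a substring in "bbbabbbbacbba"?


Searching for "bb" in "bbbabbbbacbba"
Scanning each position:
  Position 0: "bb" => MATCH
  Position 1: "bb" => MATCH
  Position 2: "ba" => no
  Position 3: "ab" => no
  Position 4: "bb" => MATCH
  Position 5: "bb" => MATCH
  Position 6: "bb" => MATCH
  Position 7: "ba" => no
  Position 8: "ac" => no
  Position 9: "cb" => no
  Position 10: "bb" => MATCH
  Position 11: "ba" => no
Total occurrences: 6

6


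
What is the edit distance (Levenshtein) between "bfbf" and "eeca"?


Computing edit distance: "bfbf" -> "eeca"
DP table:
           e    e    c    a
      0    1    2    3    4
  b   1    1    2    3    4
  f   2    2    2    3    4
  b   3    3    3    3    4
  f   4    4    4    4    4
Edit distance = dp[4][4] = 4

4


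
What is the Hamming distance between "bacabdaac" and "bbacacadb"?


Comparing "bacabdaac" and "bbacacadb" position by position:
  Position 0: 'b' vs 'b' => same
  Position 1: 'a' vs 'b' => differ
  Position 2: 'c' vs 'a' => differ
  Position 3: 'a' vs 'c' => differ
  Position 4: 'b' vs 'a' => differ
  Position 5: 'd' vs 'c' => differ
  Position 6: 'a' vs 'a' => same
  Position 7: 'a' vs 'd' => differ
  Position 8: 'c' vs 'b' => differ
Total differences (Hamming distance): 7

7


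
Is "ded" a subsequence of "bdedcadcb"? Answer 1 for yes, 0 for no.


Check if "ded" is a subsequence of "bdedcadcb"
Greedy scan:
  Position 0 ('b'): no match needed
  Position 1 ('d'): matches sub[0] = 'd'
  Position 2 ('e'): matches sub[1] = 'e'
  Position 3 ('d'): matches sub[2] = 'd'
  Position 4 ('c'): no match needed
  Position 5 ('a'): no match needed
  Position 6 ('d'): no match needed
  Position 7 ('c'): no match needed
  Position 8 ('b'): no match needed
All 3 characters matched => is a subsequence

1


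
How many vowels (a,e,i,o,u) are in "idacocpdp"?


Input: idacocpdp
Checking each character:
  'i' at position 0: vowel (running total: 1)
  'd' at position 1: consonant
  'a' at position 2: vowel (running total: 2)
  'c' at position 3: consonant
  'o' at position 4: vowel (running total: 3)
  'c' at position 5: consonant
  'p' at position 6: consonant
  'd' at position 7: consonant
  'p' at position 8: consonant
Total vowels: 3

3


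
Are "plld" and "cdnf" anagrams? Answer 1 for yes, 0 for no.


Strings: "plld", "cdnf"
Sorted first:  dllp
Sorted second: cdfn
Differ at position 0: 'd' vs 'c' => not anagrams

0


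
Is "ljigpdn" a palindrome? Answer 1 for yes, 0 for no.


Input: ljigpdn
Reversed: ndpgijl
  Compare pos 0 ('l') with pos 6 ('n'): MISMATCH
  Compare pos 1 ('j') with pos 5 ('d'): MISMATCH
  Compare pos 2 ('i') with pos 4 ('p'): MISMATCH
Result: not a palindrome

0


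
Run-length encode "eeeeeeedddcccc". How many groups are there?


Input: eeeeeeedddcccc
Scanning for consecutive runs:
  Group 1: 'e' x 7 (positions 0-6)
  Group 2: 'd' x 3 (positions 7-9)
  Group 3: 'c' x 4 (positions 10-13)
Total groups: 3

3


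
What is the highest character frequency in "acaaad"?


Input: acaaad
Character counts:
  'a': 4
  'c': 1
  'd': 1
Maximum frequency: 4

4


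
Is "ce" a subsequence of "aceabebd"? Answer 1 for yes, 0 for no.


Check if "ce" is a subsequence of "aceabebd"
Greedy scan:
  Position 0 ('a'): no match needed
  Position 1 ('c'): matches sub[0] = 'c'
  Position 2 ('e'): matches sub[1] = 'e'
  Position 3 ('a'): no match needed
  Position 4 ('b'): no match needed
  Position 5 ('e'): no match needed
  Position 6 ('b'): no match needed
  Position 7 ('d'): no match needed
All 2 characters matched => is a subsequence

1


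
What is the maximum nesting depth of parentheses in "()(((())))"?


Input: "()(((())))"
Tracking depth:
  Position 0 '(': depth becomes 1
  Position 1 ')': depth becomes 0
  Position 2 '(': depth becomes 1
  Position 3 '(': depth becomes 2
  Position 4 '(': depth becomes 3
  Position 5 '(': depth becomes 4
  Position 6 ')': depth becomes 3
  Position 7 ')': depth becomes 2
  Position 8 ')': depth becomes 1
  Position 9 ')': depth becomes 0
Maximum depth reached: 4

4


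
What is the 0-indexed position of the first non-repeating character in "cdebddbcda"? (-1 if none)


Input: cdebddbcda
Character frequencies:
  'a': 1
  'b': 2
  'c': 2
  'd': 4
  'e': 1
Scanning left to right for freq == 1:
  Position 0 ('c'): freq=2, skip
  Position 1 ('d'): freq=4, skip
  Position 2 ('e'): unique! => answer = 2

2


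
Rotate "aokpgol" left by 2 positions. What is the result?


Input: "aokpgol", rotate left by 2
First 2 characters: "ao"
Remaining characters: "kpgol"
Concatenate remaining + first: "kpgol" + "ao" = "kpgolao"

kpgolao


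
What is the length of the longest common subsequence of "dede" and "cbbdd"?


LCS of "dede" and "cbbdd"
DP table:
           c    b    b    d    d
      0    0    0    0    0    0
  d   0    0    0    0    1    1
  e   0    0    0    0    1    1
  d   0    0    0    0    1    2
  e   0    0    0    0    1    2
LCS length = dp[4][5] = 2

2


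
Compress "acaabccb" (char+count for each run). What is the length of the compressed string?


Input: acaabccb
Runs:
  'a' x 1 => "a1"
  'c' x 1 => "c1"
  'a' x 2 => "a2"
  'b' x 1 => "b1"
  'c' x 2 => "c2"
  'b' x 1 => "b1"
Compressed: "a1c1a2b1c2b1"
Compressed length: 12

12


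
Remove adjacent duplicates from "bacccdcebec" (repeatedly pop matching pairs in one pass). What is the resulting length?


Input: bacccdcebec
Stack-based adjacent duplicate removal:
  Read 'b': push. Stack: b
  Read 'a': push. Stack: ba
  Read 'c': push. Stack: bac
  Read 'c': matches stack top 'c' => pop. Stack: ba
  Read 'c': push. Stack: bac
  Read 'd': push. Stack: bacd
  Read 'c': push. Stack: bacdc
  Read 'e': push. Stack: bacdce
  Read 'b': push. Stack: bacdceb
  Read 'e': push. Stack: bacdcebe
  Read 'c': push. Stack: bacdcebec
Final stack: "bacdcebec" (length 9)

9


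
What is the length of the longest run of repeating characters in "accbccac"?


Input: "accbccac"
Scanning for longest run:
  Position 1 ('c'): new char, reset run to 1
  Position 2 ('c'): continues run of 'c', length=2
  Position 3 ('b'): new char, reset run to 1
  Position 4 ('c'): new char, reset run to 1
  Position 5 ('c'): continues run of 'c', length=2
  Position 6 ('a'): new char, reset run to 1
  Position 7 ('c'): new char, reset run to 1
Longest run: 'c' with length 2

2


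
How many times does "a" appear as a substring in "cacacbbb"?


Searching for "a" in "cacacbbb"
Scanning each position:
  Position 0: "c" => no
  Position 1: "a" => MATCH
  Position 2: "c" => no
  Position 3: "a" => MATCH
  Position 4: "c" => no
  Position 5: "b" => no
  Position 6: "b" => no
  Position 7: "b" => no
Total occurrences: 2

2


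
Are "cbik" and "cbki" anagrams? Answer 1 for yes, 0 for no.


Strings: "cbik", "cbki"
Sorted first:  bcik
Sorted second: bcik
Sorted forms match => anagrams

1


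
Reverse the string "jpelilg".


Input: jpelilg
Reading characters right to left:
  Position 6: 'g'
  Position 5: 'l'
  Position 4: 'i'
  Position 3: 'l'
  Position 2: 'e'
  Position 1: 'p'
  Position 0: 'j'
Reversed: glilepj

glilepj


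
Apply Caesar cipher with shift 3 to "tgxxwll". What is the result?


Caesar cipher: shift "tgxxwll" by 3
  't' (pos 19) + 3 = pos 22 = 'w'
  'g' (pos 6) + 3 = pos 9 = 'j'
  'x' (pos 23) + 3 = pos 0 = 'a'
  'x' (pos 23) + 3 = pos 0 = 'a'
  'w' (pos 22) + 3 = pos 25 = 'z'
  'l' (pos 11) + 3 = pos 14 = 'o'
  'l' (pos 11) + 3 = pos 14 = 'o'
Result: wjaazoo

wjaazoo


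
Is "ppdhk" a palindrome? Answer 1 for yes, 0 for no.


Input: ppdhk
Reversed: khdpp
  Compare pos 0 ('p') with pos 4 ('k'): MISMATCH
  Compare pos 1 ('p') with pos 3 ('h'): MISMATCH
Result: not a palindrome

0


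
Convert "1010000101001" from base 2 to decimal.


Input: "1010000101001" in base 2
Positional expansion:
  Digit '1' (value 1) x 2^12 = 4096
  Digit '0' (value 0) x 2^11 = 0
  Digit '1' (value 1) x 2^10 = 1024
  Digit '0' (value 0) x 2^9 = 0
  Digit '0' (value 0) x 2^8 = 0
  Digit '0' (value 0) x 2^7 = 0
  Digit '0' (value 0) x 2^6 = 0
  Digit '1' (value 1) x 2^5 = 32
  Digit '0' (value 0) x 2^4 = 0
  Digit '1' (value 1) x 2^3 = 8
  Digit '0' (value 0) x 2^2 = 0
  Digit '0' (value 0) x 2^1 = 0
  Digit '1' (value 1) x 2^0 = 1
Sum = 5161

5161


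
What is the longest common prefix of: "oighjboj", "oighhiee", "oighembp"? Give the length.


Words: oighjboj, oighhiee, oighembp
  Position 0: all 'o' => match
  Position 1: all 'i' => match
  Position 2: all 'g' => match
  Position 3: all 'h' => match
  Position 4: ('j', 'h', 'e') => mismatch, stop
LCP = "oigh" (length 4)

4


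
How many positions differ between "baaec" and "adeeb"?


Comparing "baaec" and "adeeb" position by position:
  Position 0: 'b' vs 'a' => DIFFER
  Position 1: 'a' vs 'd' => DIFFER
  Position 2: 'a' vs 'e' => DIFFER
  Position 3: 'e' vs 'e' => same
  Position 4: 'c' vs 'b' => DIFFER
Positions that differ: 4

4


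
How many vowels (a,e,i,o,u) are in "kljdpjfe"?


Input: kljdpjfe
Checking each character:
  'k' at position 0: consonant
  'l' at position 1: consonant
  'j' at position 2: consonant
  'd' at position 3: consonant
  'p' at position 4: consonant
  'j' at position 5: consonant
  'f' at position 6: consonant
  'e' at position 7: vowel (running total: 1)
Total vowels: 1

1


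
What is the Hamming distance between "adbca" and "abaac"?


Comparing "adbca" and "abaac" position by position:
  Position 0: 'a' vs 'a' => same
  Position 1: 'd' vs 'b' => differ
  Position 2: 'b' vs 'a' => differ
  Position 3: 'c' vs 'a' => differ
  Position 4: 'a' vs 'c' => differ
Total differences (Hamming distance): 4

4


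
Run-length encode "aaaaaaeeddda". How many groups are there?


Input: aaaaaaeeddda
Scanning for consecutive runs:
  Group 1: 'a' x 6 (positions 0-5)
  Group 2: 'e' x 2 (positions 6-7)
  Group 3: 'd' x 3 (positions 8-10)
  Group 4: 'a' x 1 (positions 11-11)
Total groups: 4

4


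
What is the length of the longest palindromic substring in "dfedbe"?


Input: "dfedbe"
Checking substrings for palindromes:
  No multi-char palindromic substrings found
Longest palindromic substring: "d" with length 1

1


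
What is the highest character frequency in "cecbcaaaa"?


Input: cecbcaaaa
Character counts:
  'a': 4
  'b': 1
  'c': 3
  'e': 1
Maximum frequency: 4

4


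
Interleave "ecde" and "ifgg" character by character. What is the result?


Interleaving "ecde" and "ifgg":
  Position 0: 'e' from first, 'i' from second => "ei"
  Position 1: 'c' from first, 'f' from second => "cf"
  Position 2: 'd' from first, 'g' from second => "dg"
  Position 3: 'e' from first, 'g' from second => "eg"
Result: eicfdgeg

eicfdgeg


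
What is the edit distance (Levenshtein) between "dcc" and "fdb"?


Computing edit distance: "dcc" -> "fdb"
DP table:
           f    d    b
      0    1    2    3
  d   1    1    1    2
  c   2    2    2    2
  c   3    3    3    3
Edit distance = dp[3][3] = 3

3


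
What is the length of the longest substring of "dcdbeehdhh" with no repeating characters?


Input: "dcdbeehdhh"
Sliding window (track last position of each char):
  Position 0 ('d'): window [0,0] length 1 -- new best
  Position 1 ('c'): window [0,1] length 2 -- new best
  Position 2 ('d'): repeat (last at 0), move window start to 1
  Position 2 ('d'): window [1,2] length 2
  Position 3 ('b'): window [1,3] length 3 -- new best
  Position 4 ('e'): window [1,4] length 4 -- new best
  Position 5 ('e'): repeat (last at 4), move window start to 5
  Position 5 ('e'): window [5,5] length 1
  Position 6 ('h'): window [5,6] length 2
  Position 7 ('d'): window [5,7] length 3
  Position 8 ('h'): repeat (last at 6), move window start to 7
  Position 8 ('h'): window [7,8] length 2
  Position 9 ('h'): repeat (last at 8), move window start to 9
  Position 9 ('h'): window [9,9] length 1
Longest substring with no repeats: "cdbe" with length 4

4


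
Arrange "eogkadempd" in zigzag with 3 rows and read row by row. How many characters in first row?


Zigzag "eogkadempd" into 3 rows:
Placing characters:
  'e' => row 0
  'o' => row 1
  'g' => row 2
  'k' => row 1
  'a' => row 0
  'd' => row 1
  'e' => row 2
  'm' => row 1
  'p' => row 0
  'd' => row 1
Rows:
  Row 0: "eap"
  Row 1: "okdmd"
  Row 2: "ge"
First row length: 3

3


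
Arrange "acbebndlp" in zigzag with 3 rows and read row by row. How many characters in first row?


Zigzag "acbebndlp" into 3 rows:
Placing characters:
  'a' => row 0
  'c' => row 1
  'b' => row 2
  'e' => row 1
  'b' => row 0
  'n' => row 1
  'd' => row 2
  'l' => row 1
  'p' => row 0
Rows:
  Row 0: "abp"
  Row 1: "cenl"
  Row 2: "bd"
First row length: 3

3


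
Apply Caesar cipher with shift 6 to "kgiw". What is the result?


Caesar cipher: shift "kgiw" by 6
  'k' (pos 10) + 6 = pos 16 = 'q'
  'g' (pos 6) + 6 = pos 12 = 'm'
  'i' (pos 8) + 6 = pos 14 = 'o'
  'w' (pos 22) + 6 = pos 2 = 'c'
Result: qmoc

qmoc


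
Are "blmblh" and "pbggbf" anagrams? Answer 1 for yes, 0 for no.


Strings: "blmblh", "pbggbf"
Sorted first:  bbhllm
Sorted second: bbfggp
Differ at position 2: 'h' vs 'f' => not anagrams

0


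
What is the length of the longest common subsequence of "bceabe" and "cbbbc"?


LCS of "bceabe" and "cbbbc"
DP table:
           c    b    b    b    c
      0    0    0    0    0    0
  b   0    0    1    1    1    1
  c   0    1    1    1    1    2
  e   0    1    1    1    1    2
  a   0    1    1    1    1    2
  b   0    1    2    2    2    2
  e   0    1    2    2    2    2
LCS length = dp[6][5] = 2

2


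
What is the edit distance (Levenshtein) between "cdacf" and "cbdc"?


Computing edit distance: "cdacf" -> "cbdc"
DP table:
           c    b    d    c
      0    1    2    3    4
  c   1    0    1    2    3
  d   2    1    1    1    2
  a   3    2    2    2    2
  c   4    3    3    3    2
  f   5    4    4    4    3
Edit distance = dp[5][4] = 3

3


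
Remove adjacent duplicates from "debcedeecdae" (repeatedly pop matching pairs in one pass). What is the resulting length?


Input: debcedeecdae
Stack-based adjacent duplicate removal:
  Read 'd': push. Stack: d
  Read 'e': push. Stack: de
  Read 'b': push. Stack: deb
  Read 'c': push. Stack: debc
  Read 'e': push. Stack: debce
  Read 'd': push. Stack: debced
  Read 'e': push. Stack: debcede
  Read 'e': matches stack top 'e' => pop. Stack: debced
  Read 'c': push. Stack: debcedc
  Read 'd': push. Stack: debcedcd
  Read 'a': push. Stack: debcedcda
  Read 'e': push. Stack: debcedcdae
Final stack: "debcedcdae" (length 10)

10


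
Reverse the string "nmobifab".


Input: nmobifab
Reading characters right to left:
  Position 7: 'b'
  Position 6: 'a'
  Position 5: 'f'
  Position 4: 'i'
  Position 3: 'b'
  Position 2: 'o'
  Position 1: 'm'
  Position 0: 'n'
Reversed: bafibomn

bafibomn


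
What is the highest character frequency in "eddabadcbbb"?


Input: eddabadcbbb
Character counts:
  'a': 2
  'b': 4
  'c': 1
  'd': 3
  'e': 1
Maximum frequency: 4

4


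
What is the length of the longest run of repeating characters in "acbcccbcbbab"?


Input: "acbcccbcbbab"
Scanning for longest run:
  Position 1 ('c'): new char, reset run to 1
  Position 2 ('b'): new char, reset run to 1
  Position 3 ('c'): new char, reset run to 1
  Position 4 ('c'): continues run of 'c', length=2
  Position 5 ('c'): continues run of 'c', length=3
  Position 6 ('b'): new char, reset run to 1
  Position 7 ('c'): new char, reset run to 1
  Position 8 ('b'): new char, reset run to 1
  Position 9 ('b'): continues run of 'b', length=2
  Position 10 ('a'): new char, reset run to 1
  Position 11 ('b'): new char, reset run to 1
Longest run: 'c' with length 3

3


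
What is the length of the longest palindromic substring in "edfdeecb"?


Input: "edfdeecb"
Checking substrings for palindromes:
  [0:5] "edfde" (len 5) => palindrome
  [1:4] "dfd" (len 3) => palindrome
  [4:6] "ee" (len 2) => palindrome
Longest palindromic substring: "edfde" with length 5

5


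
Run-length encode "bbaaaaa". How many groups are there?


Input: bbaaaaa
Scanning for consecutive runs:
  Group 1: 'b' x 2 (positions 0-1)
  Group 2: 'a' x 5 (positions 2-6)
Total groups: 2

2


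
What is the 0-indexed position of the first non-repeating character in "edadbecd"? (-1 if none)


Input: edadbecd
Character frequencies:
  'a': 1
  'b': 1
  'c': 1
  'd': 3
  'e': 2
Scanning left to right for freq == 1:
  Position 0 ('e'): freq=2, skip
  Position 1 ('d'): freq=3, skip
  Position 2 ('a'): unique! => answer = 2

2


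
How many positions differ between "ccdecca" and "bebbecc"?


Comparing "ccdecca" and "bebbecc" position by position:
  Position 0: 'c' vs 'b' => DIFFER
  Position 1: 'c' vs 'e' => DIFFER
  Position 2: 'd' vs 'b' => DIFFER
  Position 3: 'e' vs 'b' => DIFFER
  Position 4: 'c' vs 'e' => DIFFER
  Position 5: 'c' vs 'c' => same
  Position 6: 'a' vs 'c' => DIFFER
Positions that differ: 6

6


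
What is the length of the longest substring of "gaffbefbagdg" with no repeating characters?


Input: "gaffbefbagdg"
Sliding window (track last position of each char):
  Position 0 ('g'): window [0,0] length 1 -- new best
  Position 1 ('a'): window [0,1] length 2 -- new best
  Position 2 ('f'): window [0,2] length 3 -- new best
  Position 3 ('f'): repeat (last at 2), move window start to 3
  Position 3 ('f'): window [3,3] length 1
  Position 4 ('b'): window [3,4] length 2
  Position 5 ('e'): window [3,5] length 3
  Position 6 ('f'): repeat (last at 3), move window start to 4
  Position 6 ('f'): window [4,6] length 3
  Position 7 ('b'): repeat (last at 4), move window start to 5
  Position 7 ('b'): window [5,7] length 3
  Position 8 ('a'): window [5,8] length 4 -- new best
  Position 9 ('g'): window [5,9] length 5 -- new best
  Position 10 ('d'): window [5,10] length 6 -- new best
  Position 11 ('g'): repeat (last at 9), move window start to 10
  Position 11 ('g'): window [10,11] length 2
Longest substring with no repeats: "efbagd" with length 6

6


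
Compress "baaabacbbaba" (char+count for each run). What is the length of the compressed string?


Input: baaabacbbaba
Runs:
  'b' x 1 => "b1"
  'a' x 3 => "a3"
  'b' x 1 => "b1"
  'a' x 1 => "a1"
  'c' x 1 => "c1"
  'b' x 2 => "b2"
  'a' x 1 => "a1"
  'b' x 1 => "b1"
  'a' x 1 => "a1"
Compressed: "b1a3b1a1c1b2a1b1a1"
Compressed length: 18

18


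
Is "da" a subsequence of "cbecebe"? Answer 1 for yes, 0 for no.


Check if "da" is a subsequence of "cbecebe"
Greedy scan:
  Position 0 ('c'): no match needed
  Position 1 ('b'): no match needed
  Position 2 ('e'): no match needed
  Position 3 ('c'): no match needed
  Position 4 ('e'): no match needed
  Position 5 ('b'): no match needed
  Position 6 ('e'): no match needed
Only matched 0/2 characters => not a subsequence

0


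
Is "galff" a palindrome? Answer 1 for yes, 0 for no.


Input: galff
Reversed: fflag
  Compare pos 0 ('g') with pos 4 ('f'): MISMATCH
  Compare pos 1 ('a') with pos 3 ('f'): MISMATCH
Result: not a palindrome

0


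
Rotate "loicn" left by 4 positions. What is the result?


Input: "loicn", rotate left by 4
First 4 characters: "loic"
Remaining characters: "n"
Concatenate remaining + first: "n" + "loic" = "nloic"

nloic


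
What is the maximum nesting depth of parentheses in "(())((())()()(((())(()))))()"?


Input: "(())((())()()(((())(()))))()"
Tracking depth:
  Position 0 '(': depth becomes 1
  Position 1 '(': depth becomes 2
  Position 2 ')': depth becomes 1
  Position 3 ')': depth becomes 0
  Position 4 '(': depth becomes 1
  Position 5 '(': depth becomes 2
  Position 6 '(': depth becomes 3
  Position 7 ')': depth becomes 2
  Position 8 ')': depth becomes 1
  Position 9 '(': depth becomes 2
  Position 10 ')': depth becomes 1
  Position 11 '(': depth becomes 2
  Position 12 ')': depth becomes 1
  Position 13 '(': depth becomes 2
  Position 14 '(': depth becomes 3
  Position 15 '(': depth becomes 4
  Position 16 '(': depth becomes 5
  Position 17 ')': depth becomes 4
  Position 18 ')': depth becomes 3
  Position 19 '(': depth becomes 4
  Position 20 '(': depth becomes 5
  Position 21 ')': depth becomes 4
  Position 22 ')': depth becomes 3
  Position 23 ')': depth becomes 2
  Position 24 ')': depth becomes 1
  Position 25 ')': depth becomes 0
  Position 26 '(': depth becomes 1
  Position 27 ')': depth becomes 0
Maximum depth reached: 5

5


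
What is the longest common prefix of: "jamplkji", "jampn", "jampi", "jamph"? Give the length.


Words: jamplkji, jampn, jampi, jamph
  Position 0: all 'j' => match
  Position 1: all 'a' => match
  Position 2: all 'm' => match
  Position 3: all 'p' => match
  Position 4: ('l', 'n', 'i', 'h') => mismatch, stop
LCP = "jamp" (length 4)

4


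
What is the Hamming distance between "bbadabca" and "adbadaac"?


Comparing "bbadabca" and "adbadaac" position by position:
  Position 0: 'b' vs 'a' => differ
  Position 1: 'b' vs 'd' => differ
  Position 2: 'a' vs 'b' => differ
  Position 3: 'd' vs 'a' => differ
  Position 4: 'a' vs 'd' => differ
  Position 5: 'b' vs 'a' => differ
  Position 6: 'c' vs 'a' => differ
  Position 7: 'a' vs 'c' => differ
Total differences (Hamming distance): 8

8


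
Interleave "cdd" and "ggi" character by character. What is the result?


Interleaving "cdd" and "ggi":
  Position 0: 'c' from first, 'g' from second => "cg"
  Position 1: 'd' from first, 'g' from second => "dg"
  Position 2: 'd' from first, 'i' from second => "di"
Result: cgdgdi

cgdgdi


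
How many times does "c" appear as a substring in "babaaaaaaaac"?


Searching for "c" in "babaaaaaaaac"
Scanning each position:
  Position 0: "b" => no
  Position 1: "a" => no
  Position 2: "b" => no
  Position 3: "a" => no
  Position 4: "a" => no
  Position 5: "a" => no
  Position 6: "a" => no
  Position 7: "a" => no
  Position 8: "a" => no
  Position 9: "a" => no
  Position 10: "a" => no
  Position 11: "c" => MATCH
Total occurrences: 1

1


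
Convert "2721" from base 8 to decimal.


Input: "2721" in base 8
Positional expansion:
  Digit '2' (value 2) x 8^3 = 1024
  Digit '7' (value 7) x 8^2 = 448
  Digit '2' (value 2) x 8^1 = 16
  Digit '1' (value 1) x 8^0 = 1
Sum = 1489

1489


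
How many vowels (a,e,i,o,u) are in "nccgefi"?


Input: nccgefi
Checking each character:
  'n' at position 0: consonant
  'c' at position 1: consonant
  'c' at position 2: consonant
  'g' at position 3: consonant
  'e' at position 4: vowel (running total: 1)
  'f' at position 5: consonant
  'i' at position 6: vowel (running total: 2)
Total vowels: 2

2


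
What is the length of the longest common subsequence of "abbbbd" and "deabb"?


LCS of "abbbbd" and "deabb"
DP table:
           d    e    a    b    b
      0    0    0    0    0    0
  a   0    0    0    1    1    1
  b   0    0    0    1    2    2
  b   0    0    0    1    2    3
  b   0    0    0    1    2    3
  b   0    0    0    1    2    3
  d   0    1    1    1    2    3
LCS length = dp[6][5] = 3

3


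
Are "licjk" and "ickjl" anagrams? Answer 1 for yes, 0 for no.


Strings: "licjk", "ickjl"
Sorted first:  cijkl
Sorted second: cijkl
Sorted forms match => anagrams

1


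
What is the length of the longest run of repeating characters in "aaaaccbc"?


Input: "aaaaccbc"
Scanning for longest run:
  Position 1 ('a'): continues run of 'a', length=2
  Position 2 ('a'): continues run of 'a', length=3
  Position 3 ('a'): continues run of 'a', length=4
  Position 4 ('c'): new char, reset run to 1
  Position 5 ('c'): continues run of 'c', length=2
  Position 6 ('b'): new char, reset run to 1
  Position 7 ('c'): new char, reset run to 1
Longest run: 'a' with length 4

4


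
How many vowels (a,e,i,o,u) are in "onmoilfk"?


Input: onmoilfk
Checking each character:
  'o' at position 0: vowel (running total: 1)
  'n' at position 1: consonant
  'm' at position 2: consonant
  'o' at position 3: vowel (running total: 2)
  'i' at position 4: vowel (running total: 3)
  'l' at position 5: consonant
  'f' at position 6: consonant
  'k' at position 7: consonant
Total vowels: 3

3


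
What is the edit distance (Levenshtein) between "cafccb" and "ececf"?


Computing edit distance: "cafccb" -> "ececf"
DP table:
           e    c    e    c    f
      0    1    2    3    4    5
  c   1    1    1    2    3    4
  a   2    2    2    2    3    4
  f   3    3    3    3    3    3
  c   4    4    3    4    3    4
  c   5    5    4    4    4    4
  b   6    6    5    5    5    5
Edit distance = dp[6][5] = 5

5


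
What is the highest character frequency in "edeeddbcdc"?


Input: edeeddbcdc
Character counts:
  'b': 1
  'c': 2
  'd': 4
  'e': 3
Maximum frequency: 4

4


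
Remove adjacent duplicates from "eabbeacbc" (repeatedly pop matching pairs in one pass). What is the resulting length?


Input: eabbeacbc
Stack-based adjacent duplicate removal:
  Read 'e': push. Stack: e
  Read 'a': push. Stack: ea
  Read 'b': push. Stack: eab
  Read 'b': matches stack top 'b' => pop. Stack: ea
  Read 'e': push. Stack: eae
  Read 'a': push. Stack: eaea
  Read 'c': push. Stack: eaeac
  Read 'b': push. Stack: eaeacb
  Read 'c': push. Stack: eaeacbc
Final stack: "eaeacbc" (length 7)

7


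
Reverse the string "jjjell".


Input: jjjell
Reading characters right to left:
  Position 5: 'l'
  Position 4: 'l'
  Position 3: 'e'
  Position 2: 'j'
  Position 1: 'j'
  Position 0: 'j'
Reversed: llejjj

llejjj


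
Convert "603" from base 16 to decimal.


Input: "603" in base 16
Positional expansion:
  Digit '6' (value 6) x 16^2 = 1536
  Digit '0' (value 0) x 16^1 = 0
  Digit '3' (value 3) x 16^0 = 3
Sum = 1539

1539


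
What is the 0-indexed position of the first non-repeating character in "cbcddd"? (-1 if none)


Input: cbcddd
Character frequencies:
  'b': 1
  'c': 2
  'd': 3
Scanning left to right for freq == 1:
  Position 0 ('c'): freq=2, skip
  Position 1 ('b'): unique! => answer = 1

1


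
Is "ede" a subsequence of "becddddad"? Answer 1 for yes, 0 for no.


Check if "ede" is a subsequence of "becddddad"
Greedy scan:
  Position 0 ('b'): no match needed
  Position 1 ('e'): matches sub[0] = 'e'
  Position 2 ('c'): no match needed
  Position 3 ('d'): matches sub[1] = 'd'
  Position 4 ('d'): no match needed
  Position 5 ('d'): no match needed
  Position 6 ('d'): no match needed
  Position 7 ('a'): no match needed
  Position 8 ('d'): no match needed
Only matched 2/3 characters => not a subsequence

0


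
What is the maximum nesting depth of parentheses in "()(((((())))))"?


Input: "()(((((())))))"
Tracking depth:
  Position 0 '(': depth becomes 1
  Position 1 ')': depth becomes 0
  Position 2 '(': depth becomes 1
  Position 3 '(': depth becomes 2
  Position 4 '(': depth becomes 3
  Position 5 '(': depth becomes 4
  Position 6 '(': depth becomes 5
  Position 7 '(': depth becomes 6
  Position 8 ')': depth becomes 5
  Position 9 ')': depth becomes 4
  Position 10 ')': depth becomes 3
  Position 11 ')': depth becomes 2
  Position 12 ')': depth becomes 1
  Position 13 ')': depth becomes 0
Maximum depth reached: 6

6


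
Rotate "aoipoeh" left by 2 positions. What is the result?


Input: "aoipoeh", rotate left by 2
First 2 characters: "ao"
Remaining characters: "ipoeh"
Concatenate remaining + first: "ipoeh" + "ao" = "ipoehao"

ipoehao


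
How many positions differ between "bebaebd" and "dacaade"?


Comparing "bebaebd" and "dacaade" position by position:
  Position 0: 'b' vs 'd' => DIFFER
  Position 1: 'e' vs 'a' => DIFFER
  Position 2: 'b' vs 'c' => DIFFER
  Position 3: 'a' vs 'a' => same
  Position 4: 'e' vs 'a' => DIFFER
  Position 5: 'b' vs 'd' => DIFFER
  Position 6: 'd' vs 'e' => DIFFER
Positions that differ: 6

6


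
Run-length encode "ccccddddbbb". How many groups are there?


Input: ccccddddbbb
Scanning for consecutive runs:
  Group 1: 'c' x 4 (positions 0-3)
  Group 2: 'd' x 4 (positions 4-7)
  Group 3: 'b' x 3 (positions 8-10)
Total groups: 3

3


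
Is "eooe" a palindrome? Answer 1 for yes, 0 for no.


Input: eooe
Reversed: eooe
  Compare pos 0 ('e') with pos 3 ('e'): match
  Compare pos 1 ('o') with pos 2 ('o'): match
Result: palindrome

1


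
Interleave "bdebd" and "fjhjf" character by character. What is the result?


Interleaving "bdebd" and "fjhjf":
  Position 0: 'b' from first, 'f' from second => "bf"
  Position 1: 'd' from first, 'j' from second => "dj"
  Position 2: 'e' from first, 'h' from second => "eh"
  Position 3: 'b' from first, 'j' from second => "bj"
  Position 4: 'd' from first, 'f' from second => "df"
Result: bfdjehbjdf

bfdjehbjdf


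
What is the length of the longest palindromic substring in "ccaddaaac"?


Input: "ccaddaaac"
Checking substrings for palindromes:
  [2:6] "adda" (len 4) => palindrome
  [5:8] "aaa" (len 3) => palindrome
  [0:2] "cc" (len 2) => palindrome
  [3:5] "dd" (len 2) => palindrome
  [5:7] "aa" (len 2) => palindrome
  [6:8] "aa" (len 2) => palindrome
Longest palindromic substring: "adda" with length 4

4


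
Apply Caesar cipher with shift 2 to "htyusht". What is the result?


Caesar cipher: shift "htyusht" by 2
  'h' (pos 7) + 2 = pos 9 = 'j'
  't' (pos 19) + 2 = pos 21 = 'v'
  'y' (pos 24) + 2 = pos 0 = 'a'
  'u' (pos 20) + 2 = pos 22 = 'w'
  's' (pos 18) + 2 = pos 20 = 'u'
  'h' (pos 7) + 2 = pos 9 = 'j'
  't' (pos 19) + 2 = pos 21 = 'v'
Result: jvawujv

jvawujv


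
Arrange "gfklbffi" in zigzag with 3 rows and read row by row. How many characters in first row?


Zigzag "gfklbffi" into 3 rows:
Placing characters:
  'g' => row 0
  'f' => row 1
  'k' => row 2
  'l' => row 1
  'b' => row 0
  'f' => row 1
  'f' => row 2
  'i' => row 1
Rows:
  Row 0: "gb"
  Row 1: "flfi"
  Row 2: "kf"
First row length: 2

2


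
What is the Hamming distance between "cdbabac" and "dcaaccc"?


Comparing "cdbabac" and "dcaaccc" position by position:
  Position 0: 'c' vs 'd' => differ
  Position 1: 'd' vs 'c' => differ
  Position 2: 'b' vs 'a' => differ
  Position 3: 'a' vs 'a' => same
  Position 4: 'b' vs 'c' => differ
  Position 5: 'a' vs 'c' => differ
  Position 6: 'c' vs 'c' => same
Total differences (Hamming distance): 5

5


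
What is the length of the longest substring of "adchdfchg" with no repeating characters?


Input: "adchdfchg"
Sliding window (track last position of each char):
  Position 0 ('a'): window [0,0] length 1 -- new best
  Position 1 ('d'): window [0,1] length 2 -- new best
  Position 2 ('c'): window [0,2] length 3 -- new best
  Position 3 ('h'): window [0,3] length 4 -- new best
  Position 4 ('d'): repeat (last at 1), move window start to 2
  Position 4 ('d'): window [2,4] length 3
  Position 5 ('f'): window [2,5] length 4
  Position 6 ('c'): repeat (last at 2), move window start to 3
  Position 6 ('c'): window [3,6] length 4
  Position 7 ('h'): repeat (last at 3), move window start to 4
  Position 7 ('h'): window [4,7] length 4
  Position 8 ('g'): window [4,8] length 5 -- new best
Longest substring with no repeats: "dfchg" with length 5

5


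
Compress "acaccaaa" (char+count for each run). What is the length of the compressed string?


Input: acaccaaa
Runs:
  'a' x 1 => "a1"
  'c' x 1 => "c1"
  'a' x 1 => "a1"
  'c' x 2 => "c2"
  'a' x 3 => "a3"
Compressed: "a1c1a1c2a3"
Compressed length: 10

10


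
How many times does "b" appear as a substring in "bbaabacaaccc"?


Searching for "b" in "bbaabacaaccc"
Scanning each position:
  Position 0: "b" => MATCH
  Position 1: "b" => MATCH
  Position 2: "a" => no
  Position 3: "a" => no
  Position 4: "b" => MATCH
  Position 5: "a" => no
  Position 6: "c" => no
  Position 7: "a" => no
  Position 8: "a" => no
  Position 9: "c" => no
  Position 10: "c" => no
  Position 11: "c" => no
Total occurrences: 3

3


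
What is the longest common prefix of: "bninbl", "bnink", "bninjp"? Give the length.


Words: bninbl, bnink, bninjp
  Position 0: all 'b' => match
  Position 1: all 'n' => match
  Position 2: all 'i' => match
  Position 3: all 'n' => match
  Position 4: ('b', 'k', 'j') => mismatch, stop
LCP = "bnin" (length 4)

4


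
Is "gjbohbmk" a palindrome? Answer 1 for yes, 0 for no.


Input: gjbohbmk
Reversed: kmbhobjg
  Compare pos 0 ('g') with pos 7 ('k'): MISMATCH
  Compare pos 1 ('j') with pos 6 ('m'): MISMATCH
  Compare pos 2 ('b') with pos 5 ('b'): match
  Compare pos 3 ('o') with pos 4 ('h'): MISMATCH
Result: not a palindrome

0


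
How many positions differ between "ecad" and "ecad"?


Comparing "ecad" and "ecad" position by position:
  Position 0: 'e' vs 'e' => same
  Position 1: 'c' vs 'c' => same
  Position 2: 'a' vs 'a' => same
  Position 3: 'd' vs 'd' => same
Positions that differ: 0

0


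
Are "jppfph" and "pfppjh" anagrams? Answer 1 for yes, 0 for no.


Strings: "jppfph", "pfppjh"
Sorted first:  fhjppp
Sorted second: fhjppp
Sorted forms match => anagrams

1


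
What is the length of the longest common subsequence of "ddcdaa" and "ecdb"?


LCS of "ddcdaa" and "ecdb"
DP table:
           e    c    d    b
      0    0    0    0    0
  d   0    0    0    1    1
  d   0    0    0    1    1
  c   0    0    1    1    1
  d   0    0    1    2    2
  a   0    0    1    2    2
  a   0    0    1    2    2
LCS length = dp[6][4] = 2

2


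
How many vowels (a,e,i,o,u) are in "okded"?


Input: okded
Checking each character:
  'o' at position 0: vowel (running total: 1)
  'k' at position 1: consonant
  'd' at position 2: consonant
  'e' at position 3: vowel (running total: 2)
  'd' at position 4: consonant
Total vowels: 2

2


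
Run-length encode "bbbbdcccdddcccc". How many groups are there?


Input: bbbbdcccdddcccc
Scanning for consecutive runs:
  Group 1: 'b' x 4 (positions 0-3)
  Group 2: 'd' x 1 (positions 4-4)
  Group 3: 'c' x 3 (positions 5-7)
  Group 4: 'd' x 3 (positions 8-10)
  Group 5: 'c' x 4 (positions 11-14)
Total groups: 5

5


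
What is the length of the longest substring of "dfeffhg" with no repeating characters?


Input: "dfeffhg"
Sliding window (track last position of each char):
  Position 0 ('d'): window [0,0] length 1 -- new best
  Position 1 ('f'): window [0,1] length 2 -- new best
  Position 2 ('e'): window [0,2] length 3 -- new best
  Position 3 ('f'): repeat (last at 1), move window start to 2
  Position 3 ('f'): window [2,3] length 2
  Position 4 ('f'): repeat (last at 3), move window start to 4
  Position 4 ('f'): window [4,4] length 1
  Position 5 ('h'): window [4,5] length 2
  Position 6 ('g'): window [4,6] length 3
Longest substring with no repeats: "dfe" with length 3

3


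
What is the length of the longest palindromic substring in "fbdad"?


Input: "fbdad"
Checking substrings for palindromes:
  [2:5] "dad" (len 3) => palindrome
Longest palindromic substring: "dad" with length 3

3


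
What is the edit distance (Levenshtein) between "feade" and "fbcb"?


Computing edit distance: "feade" -> "fbcb"
DP table:
           f    b    c    b
      0    1    2    3    4
  f   1    0    1    2    3
  e   2    1    1    2    3
  a   3    2    2    2    3
  d   4    3    3    3    3
  e   5    4    4    4    4
Edit distance = dp[5][4] = 4

4


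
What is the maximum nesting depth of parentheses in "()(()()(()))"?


Input: "()(()()(()))"
Tracking depth:
  Position 0 '(': depth becomes 1
  Position 1 ')': depth becomes 0
  Position 2 '(': depth becomes 1
  Position 3 '(': depth becomes 2
  Position 4 ')': depth becomes 1
  Position 5 '(': depth becomes 2
  Position 6 ')': depth becomes 1
  Position 7 '(': depth becomes 2
  Position 8 '(': depth becomes 3
  Position 9 ')': depth becomes 2
  Position 10 ')': depth becomes 1
  Position 11 ')': depth becomes 0
Maximum depth reached: 3

3
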